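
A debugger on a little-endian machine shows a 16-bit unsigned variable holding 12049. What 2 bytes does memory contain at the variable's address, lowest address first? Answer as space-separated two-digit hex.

12049 in hexadecimal, padded to 16 bits, is 0x2F11.
Split into bytes (most-significant first): 2F 11.
Little-endian: lowest address holds the least-significant byte.
So at ascending addresses the bytes are 11 2F.

11 2F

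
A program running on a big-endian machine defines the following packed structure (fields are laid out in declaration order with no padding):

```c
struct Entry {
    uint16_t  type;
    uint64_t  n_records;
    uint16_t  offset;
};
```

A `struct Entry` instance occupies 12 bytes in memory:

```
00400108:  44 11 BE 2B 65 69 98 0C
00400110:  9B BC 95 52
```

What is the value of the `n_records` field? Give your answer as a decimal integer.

13703157795401800636

`n_records` follows `type` (2 bytes), so it starts at byte offset 2 and occupies 8 bytes.
Bytes at offsets 2..9: BE 2B 65 69 98 0C 9B BC.
Big-endian: lowest address holds the most-significant byte.
The bytes are already most-significant first: 0xBE2B6569980C9BBC.
0xBE2B6569980C9BBC = 13703157795401800636.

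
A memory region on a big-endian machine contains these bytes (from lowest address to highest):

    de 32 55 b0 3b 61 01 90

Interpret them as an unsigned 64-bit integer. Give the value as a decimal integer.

16010953840654352784

Big-endian: lowest address holds the most-significant byte.
The bytes are already most-significant first: 0xDE3255B03B610190.
0xDE3255B03B610190 = 16010953840654352784.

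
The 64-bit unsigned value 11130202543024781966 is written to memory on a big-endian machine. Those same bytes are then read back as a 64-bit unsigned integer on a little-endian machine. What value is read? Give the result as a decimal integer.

10248543584285128346

11130202543024781966 in 64-bit hexadecimal is 0x9A766C3E17243A8E.
Stored big-endian, the bytes at ascending addresses are 9A 76 6C 3E 17 24 3A 8E.
Read back as little-endian, the first byte is least significant, giving 0x8E3A24173E6C769A.
0x8E3A24173E6C769A = 10248543584285128346.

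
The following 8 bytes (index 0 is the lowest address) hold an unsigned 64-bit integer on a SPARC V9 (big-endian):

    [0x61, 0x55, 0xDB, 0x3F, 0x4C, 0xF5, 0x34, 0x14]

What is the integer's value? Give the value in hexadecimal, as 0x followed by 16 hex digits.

0x6155DB3F4CF53414

Big-endian: lowest address holds the most-significant byte.
The bytes are already most-significant first: 0x6155DB3F4CF53414.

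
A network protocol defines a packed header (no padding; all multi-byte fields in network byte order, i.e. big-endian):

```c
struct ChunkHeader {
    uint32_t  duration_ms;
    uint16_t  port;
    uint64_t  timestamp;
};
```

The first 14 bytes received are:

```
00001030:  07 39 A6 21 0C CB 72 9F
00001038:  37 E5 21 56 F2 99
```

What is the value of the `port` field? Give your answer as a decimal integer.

3275

`port` follows `duration_ms` (4 bytes), so it starts at byte offset 4 and occupies 2 bytes.
Bytes at offsets 4..5: 0C CB.
Big-endian: lowest address holds the most-significant byte.
The bytes are already most-significant first: 0x0CCB.
0x0CCB = 3275.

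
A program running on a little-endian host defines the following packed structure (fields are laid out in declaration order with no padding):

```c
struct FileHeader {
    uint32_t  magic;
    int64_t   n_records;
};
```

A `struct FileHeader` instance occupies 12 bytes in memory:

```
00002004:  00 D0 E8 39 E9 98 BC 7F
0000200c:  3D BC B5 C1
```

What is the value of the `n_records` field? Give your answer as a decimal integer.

-4488474481282737943

`n_records` follows `magic` (4 bytes), so it starts at byte offset 4 and occupies 8 bytes.
Bytes at offsets 4..11: E9 98 BC 7F 3D BC B5 C1.
Little-endian stores the least-significant byte at the lowest address.
Reassemble most-significant byte first: C1 B5 BC 3D 7F BC 98 E9 → 0xC1B5BC3D7FBC98E9.
Top bit is set, so as a signed 64-bit value this is 0xC1B5BC3D7FBC98E9 − 2^64 = -4488474481282737943.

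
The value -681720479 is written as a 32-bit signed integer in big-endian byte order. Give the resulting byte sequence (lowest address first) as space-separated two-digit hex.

D7 5D C5 61

Two's complement of -681720479 in 32 bits: 681720479 = 0x28A23A9F; invert → 0xD75DC560; add 1 → 0xD75DC561.
Split into bytes (most-significant first): D7 5D C5 61.
Big-endian stores the most-significant byte at the lowest address.
So the memory order matches the most-significant-first order: D7 5D C5 61.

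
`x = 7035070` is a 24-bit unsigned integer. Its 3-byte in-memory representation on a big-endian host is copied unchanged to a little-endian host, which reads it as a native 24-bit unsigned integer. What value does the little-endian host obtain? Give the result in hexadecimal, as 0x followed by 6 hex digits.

7035070 in 24-bit hexadecimal is 0x6B58BE.
Stored big-endian, the bytes at ascending addresses are 6B 58 BE.
Read back as little-endian, the first byte is least significant, giving 0xBE586B.

0xBE586B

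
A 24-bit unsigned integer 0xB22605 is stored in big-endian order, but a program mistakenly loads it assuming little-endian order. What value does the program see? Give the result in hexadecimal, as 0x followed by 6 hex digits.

Stored big-endian, the bytes at ascending addresses are B2 26 05.
Read back as little-endian, the first byte is least significant, giving 0x0526B2.

0x0526B2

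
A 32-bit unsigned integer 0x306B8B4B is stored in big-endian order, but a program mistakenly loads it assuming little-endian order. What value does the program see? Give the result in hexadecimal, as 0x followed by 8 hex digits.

0x4B8B6B30

Stored big-endian, the bytes at ascending addresses are 30 6B 8B 4B.
Read back as little-endian, the first byte is least significant, giving 0x4B8B6B30.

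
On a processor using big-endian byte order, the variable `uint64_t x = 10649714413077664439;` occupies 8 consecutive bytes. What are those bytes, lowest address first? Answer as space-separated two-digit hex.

93 CB 62 D5 86 DA 12 B7

10649714413077664439 in hexadecimal, padded to 64 bits, is 0x93CB62D586DA12B7.
Split into bytes (most-significant first): 93 CB 62 D5 86 DA 12 B7.
In big-endian order the high byte comes first in memory.
So the memory order matches the most-significant-first order: 93 CB 62 D5 86 DA 12 B7.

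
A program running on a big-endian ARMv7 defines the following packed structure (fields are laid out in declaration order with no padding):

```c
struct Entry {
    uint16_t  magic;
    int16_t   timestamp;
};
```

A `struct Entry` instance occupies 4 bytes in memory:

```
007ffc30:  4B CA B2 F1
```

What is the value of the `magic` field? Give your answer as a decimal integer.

`magic` is the first field, at byte offset 0, occupying 2 bytes.
Bytes at offsets 0..1: 4B CA.
Big-endian: lowest address holds the most-significant byte.
The bytes are already most-significant first: 0x4BCA.
0x4BCA = 19402.

19402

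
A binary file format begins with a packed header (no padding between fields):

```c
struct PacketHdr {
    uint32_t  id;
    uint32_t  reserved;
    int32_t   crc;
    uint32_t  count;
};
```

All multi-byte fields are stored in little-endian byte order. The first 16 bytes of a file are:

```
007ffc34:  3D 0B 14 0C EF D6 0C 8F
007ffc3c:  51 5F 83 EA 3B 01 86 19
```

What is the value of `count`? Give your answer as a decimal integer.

`count` follows `id` (4 B), `reserved` (4 B), `crc` (4 B), so it starts at offset 4 + 4 + 4 = 12 and occupies 4 bytes.
Bytes at offsets 12..15: 3B 01 86 19.
Little-endian: lowest address holds the least-significant byte.
Reassemble most-significant byte first: 19 86 01 3B → 0x1986013B.
0x1986013B = 428212539.

428212539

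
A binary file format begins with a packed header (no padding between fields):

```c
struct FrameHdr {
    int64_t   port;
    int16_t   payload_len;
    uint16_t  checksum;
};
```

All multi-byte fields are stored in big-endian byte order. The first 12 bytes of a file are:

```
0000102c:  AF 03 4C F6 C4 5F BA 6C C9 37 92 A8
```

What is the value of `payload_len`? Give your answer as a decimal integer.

`payload_len` follows `port` (8 bytes), so it starts at byte offset 8 and occupies 2 bytes.
Bytes at offsets 8..9: C9 37.
Big-endian: lowest address holds the most-significant byte.
The bytes are already most-significant first: 0xC937.
Top bit is set, so as a signed 16-bit value this is 0xC937 − 2^16 = -14025.

-14025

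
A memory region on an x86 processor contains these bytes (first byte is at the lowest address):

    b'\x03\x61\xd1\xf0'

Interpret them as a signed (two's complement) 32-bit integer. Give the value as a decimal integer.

-254713597

Little-endian stores the least-significant byte at the lowest address.
Reassemble most-significant byte first: F0 D1 61 03 → 0xF0D16103.
Top bit is set, so as a signed 32-bit value this is 0xF0D16103 − 2^32 = -254713597.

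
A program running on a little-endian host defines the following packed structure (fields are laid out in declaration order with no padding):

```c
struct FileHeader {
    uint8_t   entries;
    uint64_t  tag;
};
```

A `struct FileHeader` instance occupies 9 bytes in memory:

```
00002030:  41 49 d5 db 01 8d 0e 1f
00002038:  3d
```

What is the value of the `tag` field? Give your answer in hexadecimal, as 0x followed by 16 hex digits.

`tag` follows `entries` (1 byte), so it starts at byte offset 1 and occupies 8 bytes.
Bytes at offsets 1..8: 49 D5 DB 01 8D 0E 1F 3D.
Little-endian stores the least-significant byte at the lowest address.
Reassemble most-significant byte first: 3D 1F 0E 8D 01 DB D5 49 → 0x3D1F0E8D01DBD549.

0x3D1F0E8D01DBD549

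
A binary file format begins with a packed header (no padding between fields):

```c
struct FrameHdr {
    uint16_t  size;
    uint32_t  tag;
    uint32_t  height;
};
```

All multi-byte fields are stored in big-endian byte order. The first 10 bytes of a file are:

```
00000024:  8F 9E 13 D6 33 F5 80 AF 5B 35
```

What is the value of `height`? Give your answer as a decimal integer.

`height` follows `size` (2 B), `tag` (4 B), so it starts at offset 2 + 4 = 6 and occupies 4 bytes.
Bytes at offsets 6..9: 80 AF 5B 35.
In big-endian order the high byte comes first in memory.
The bytes are already most-significant first: 0x80AF5B35.
0x80AF5B35 = 2158975797.

2158975797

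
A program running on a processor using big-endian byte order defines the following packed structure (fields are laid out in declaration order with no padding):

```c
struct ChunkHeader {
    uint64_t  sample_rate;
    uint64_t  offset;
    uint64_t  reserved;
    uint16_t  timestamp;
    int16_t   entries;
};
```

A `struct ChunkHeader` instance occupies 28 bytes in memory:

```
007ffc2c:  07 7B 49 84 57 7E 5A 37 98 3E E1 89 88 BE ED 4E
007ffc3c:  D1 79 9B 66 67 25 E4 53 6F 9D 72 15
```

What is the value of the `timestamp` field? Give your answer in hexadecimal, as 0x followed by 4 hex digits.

`timestamp` follows `sample_rate` (8 B), `offset` (8 B), `reserved` (8 B), so it starts at offset 8 + 8 + 8 = 24 and occupies 2 bytes.
Bytes at offsets 24..25: 6F 9D.
Big-endian stores the most-significant byte at the lowest address.
The bytes are already most-significant first: 0x6F9D.

0x6F9D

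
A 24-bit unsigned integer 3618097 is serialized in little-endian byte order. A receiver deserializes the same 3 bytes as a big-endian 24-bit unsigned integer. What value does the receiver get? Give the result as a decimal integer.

3224887

3618097 in 24-bit hexadecimal is 0x373531.
Stored little-endian, the bytes at ascending addresses are 31 35 37.
Read back as big-endian, the last byte is least significant, giving 0x313537.
0x313537 = 3224887.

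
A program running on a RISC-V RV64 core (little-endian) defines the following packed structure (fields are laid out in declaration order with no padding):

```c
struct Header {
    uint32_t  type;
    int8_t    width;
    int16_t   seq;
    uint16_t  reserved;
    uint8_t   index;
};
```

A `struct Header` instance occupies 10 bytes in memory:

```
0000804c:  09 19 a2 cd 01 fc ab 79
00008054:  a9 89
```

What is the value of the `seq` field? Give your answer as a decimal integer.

-21508

`seq` follows `type` (4 B), `width` (1 B), so it starts at offset 4 + 1 = 5 and occupies 2 bytes.
Bytes at offsets 5..6: FC AB.
In little-endian order the low byte comes first in memory.
Reassemble most-significant byte first: AB FC → 0xABFC.
Top bit is set, so as a signed 16-bit value this is 0xABFC − 2^16 = -21508.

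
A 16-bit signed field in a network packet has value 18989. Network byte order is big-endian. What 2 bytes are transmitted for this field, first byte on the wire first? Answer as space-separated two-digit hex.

18989 in hexadecimal, padded to 16 bits, is 0x4A2D.
Split into bytes (most-significant first): 4A 2D.
In big-endian order the high byte comes first in memory.
So the memory order matches the most-significant-first order: 4A 2D.

4A 2D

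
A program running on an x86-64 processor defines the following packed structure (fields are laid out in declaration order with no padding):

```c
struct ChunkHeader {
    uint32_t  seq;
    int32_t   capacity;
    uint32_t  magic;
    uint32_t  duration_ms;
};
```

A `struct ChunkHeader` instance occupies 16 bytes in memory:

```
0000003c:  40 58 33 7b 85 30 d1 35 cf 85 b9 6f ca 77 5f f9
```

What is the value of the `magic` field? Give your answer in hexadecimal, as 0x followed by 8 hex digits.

0x6FB985CF

`magic` follows `seq` (4 B), `capacity` (4 B), so it starts at offset 4 + 4 = 8 and occupies 4 bytes.
Bytes at offsets 8..11: CF 85 B9 6F.
Little-endian: lowest address holds the least-significant byte.
Reassemble most-significant byte first: 6F B9 85 CF → 0x6FB985CF.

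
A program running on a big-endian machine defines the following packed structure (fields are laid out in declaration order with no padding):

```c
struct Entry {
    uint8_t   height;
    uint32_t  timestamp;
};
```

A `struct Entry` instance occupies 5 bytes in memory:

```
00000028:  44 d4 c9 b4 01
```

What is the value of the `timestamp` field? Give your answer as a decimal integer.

3569988609

`timestamp` follows `height` (1 byte), so it starts at byte offset 1 and occupies 4 bytes.
Bytes at offsets 1..4: D4 C9 B4 01.
In big-endian order the high byte comes first in memory.
The bytes are already most-significant first: 0xD4C9B401.
0xD4C9B401 = 3569988609.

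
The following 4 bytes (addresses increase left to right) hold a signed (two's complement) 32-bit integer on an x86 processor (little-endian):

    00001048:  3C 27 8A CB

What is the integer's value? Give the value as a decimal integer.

In little-endian order the low byte comes first in memory.
Reassemble most-significant byte first: CB 8A 27 3C → 0xCB8A273C.
Top bit is set, so as a signed 32-bit value this is 0xCB8A273C − 2^32 = -880138436.

-880138436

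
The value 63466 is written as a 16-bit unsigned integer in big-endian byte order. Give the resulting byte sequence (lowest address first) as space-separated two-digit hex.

63466 in hexadecimal, padded to 16 bits, is 0xF7EA.
Split into bytes (most-significant first): F7 EA.
Big-endian: lowest address holds the most-significant byte.
So the memory order matches the most-significant-first order: F7 EA.

F7 EA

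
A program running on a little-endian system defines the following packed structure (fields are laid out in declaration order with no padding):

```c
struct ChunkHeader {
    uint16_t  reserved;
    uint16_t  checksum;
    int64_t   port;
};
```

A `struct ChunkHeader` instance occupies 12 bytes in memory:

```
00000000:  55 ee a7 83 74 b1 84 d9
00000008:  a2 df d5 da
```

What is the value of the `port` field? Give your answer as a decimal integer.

`port` follows `reserved` (2 B), `checksum` (2 B), so it starts at offset 2 + 2 = 4 and occupies 8 bytes.
Bytes at offsets 4..11: 74 B1 84 D9 A2 DF D5 DA.
In little-endian order the low byte comes first in memory.
Reassemble most-significant byte first: DA D5 DF A2 D9 84 B1 74 → 0xDAD5DFA2D984B174.
Top bit is set, so as a signed 64-bit value this is 0xDAD5DFA2D984B174 − 2^64 = -2677988512874843788.

-2677988512874843788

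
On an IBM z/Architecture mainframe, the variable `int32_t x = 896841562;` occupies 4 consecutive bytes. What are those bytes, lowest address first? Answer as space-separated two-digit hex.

35 74 B7 5A

896841562 in hexadecimal, padded to 32 bits, is 0x3574B75A.
Split into bytes (most-significant first): 35 74 B7 5A.
Big-endian: lowest address holds the most-significant byte.
So the memory order matches the most-significant-first order: 35 74 B7 5A.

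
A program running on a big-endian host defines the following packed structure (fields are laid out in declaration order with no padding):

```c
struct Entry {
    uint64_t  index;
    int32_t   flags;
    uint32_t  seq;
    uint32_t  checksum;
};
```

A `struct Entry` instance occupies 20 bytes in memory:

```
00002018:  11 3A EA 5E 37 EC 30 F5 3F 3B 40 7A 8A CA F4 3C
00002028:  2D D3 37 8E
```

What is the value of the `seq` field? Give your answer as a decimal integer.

`seq` follows `index` (8 B), `flags` (4 B), so it starts at offset 8 + 4 = 12 and occupies 4 bytes.
Bytes at offsets 12..15: 8A CA F4 3C.
In big-endian order the high byte comes first in memory.
The bytes are already most-significant first: 0x8ACAF43C.
0x8ACAF43C = 2328556604.

2328556604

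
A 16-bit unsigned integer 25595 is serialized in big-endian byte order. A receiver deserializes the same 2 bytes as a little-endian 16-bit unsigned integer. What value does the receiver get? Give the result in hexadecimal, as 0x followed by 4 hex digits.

25595 in 16-bit hexadecimal is 0x63FB.
Stored big-endian, the bytes at ascending addresses are 63 FB.
Read back as little-endian, the first byte is least significant, giving 0xFB63.

0xFB63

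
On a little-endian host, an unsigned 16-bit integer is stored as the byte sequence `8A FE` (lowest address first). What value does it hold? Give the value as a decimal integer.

In little-endian order the low byte comes first in memory.
Reassemble most-significant byte first: FE 8A → 0xFE8A.
0xFE8A = 65162.

65162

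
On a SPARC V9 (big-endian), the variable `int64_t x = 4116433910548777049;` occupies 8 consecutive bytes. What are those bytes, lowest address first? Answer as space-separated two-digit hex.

4116433910548777049 in hexadecimal, padded to 64 bits, is 0x392082D4F3A1C859.
Split into bytes (most-significant first): 39 20 82 D4 F3 A1 C8 59.
Big-endian: lowest address holds the most-significant byte.
So the memory order matches the most-significant-first order: 39 20 82 D4 F3 A1 C8 59.

39 20 82 D4 F3 A1 C8 59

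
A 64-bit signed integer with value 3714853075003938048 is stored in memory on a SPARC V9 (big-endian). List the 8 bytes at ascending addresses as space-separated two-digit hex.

3714853075003938048 in hexadecimal, padded to 64 bits, is 0x338DCF3088609500.
Split into bytes (most-significant first): 33 8D CF 30 88 60 95 00.
Big-endian: lowest address holds the most-significant byte.
So the memory order matches the most-significant-first order: 33 8D CF 30 88 60 95 00.

33 8D CF 30 88 60 95 00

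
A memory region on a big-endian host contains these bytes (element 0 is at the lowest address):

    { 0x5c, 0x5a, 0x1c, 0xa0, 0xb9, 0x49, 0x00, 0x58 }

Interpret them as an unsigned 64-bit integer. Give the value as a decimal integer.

In big-endian order the high byte comes first in memory.
The bytes are already most-significant first: 0x5C5A1CA0B9490058.
0x5C5A1CA0B9490058 = 6654662876022243416.

6654662876022243416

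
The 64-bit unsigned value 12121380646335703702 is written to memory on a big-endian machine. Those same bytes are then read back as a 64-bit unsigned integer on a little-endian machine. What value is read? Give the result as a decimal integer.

12121380646335703702 in 64-bit hexadecimal is 0xA837CB79DC226A96.
Stored big-endian, the bytes at ascending addresses are A8 37 CB 79 DC 22 6A 96.
Read back as little-endian, the first byte is least significant, giving 0x966A22DC79CB37A8.
0x966A22DC79CB37A8 = 10838513783552030632.

10838513783552030632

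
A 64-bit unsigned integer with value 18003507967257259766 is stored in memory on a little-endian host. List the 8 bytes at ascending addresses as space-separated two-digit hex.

18003507967257259766 in hexadecimal, padded to 64 bits, is 0xF9D94F1C0B48AEF6.
Split into bytes (most-significant first): F9 D9 4F 1C 0B 48 AE F6.
In little-endian order the low byte comes first in memory.
So at ascending addresses the bytes are F6 AE 48 0B 1C 4F D9 F9.

F6 AE 48 0B 1C 4F D9 F9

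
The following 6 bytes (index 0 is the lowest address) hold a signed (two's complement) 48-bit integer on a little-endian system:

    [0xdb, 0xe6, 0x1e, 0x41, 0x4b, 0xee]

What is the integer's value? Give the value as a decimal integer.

In little-endian order the low byte comes first in memory.
Reassemble most-significant byte first: EE 4B 41 1E E6 DB → 0xEE4B411EE6DB.
Top bit is set, so as a signed 48-bit value this is 0xEE4B411EE6DB − 2^48 = -19467994208549.

-19467994208549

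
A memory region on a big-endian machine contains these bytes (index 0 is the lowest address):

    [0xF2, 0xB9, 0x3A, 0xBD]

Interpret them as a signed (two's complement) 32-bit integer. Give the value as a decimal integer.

Big-endian stores the most-significant byte at the lowest address.
The bytes are already most-significant first: 0xF2B93ABD.
Top bit is set, so as a signed 32-bit value this is 0xF2B93ABD − 2^32 = -222741827.

-222741827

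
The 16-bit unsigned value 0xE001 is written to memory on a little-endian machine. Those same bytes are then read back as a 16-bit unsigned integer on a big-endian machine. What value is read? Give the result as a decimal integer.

480

Stored little-endian, the bytes at ascending addresses are 01 E0.
Read back as big-endian, the last byte is least significant, giving 0x01E0.
0x01E0 = 480.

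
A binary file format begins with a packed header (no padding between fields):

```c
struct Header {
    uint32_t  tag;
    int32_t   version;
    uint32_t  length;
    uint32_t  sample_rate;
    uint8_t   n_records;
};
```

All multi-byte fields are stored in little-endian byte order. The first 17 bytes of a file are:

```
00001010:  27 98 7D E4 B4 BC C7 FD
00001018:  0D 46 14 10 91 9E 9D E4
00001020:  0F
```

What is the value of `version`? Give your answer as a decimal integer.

-37241676

`version` follows `tag` (4 bytes), so it starts at byte offset 4 and occupies 4 bytes.
Bytes at offsets 4..7: B4 BC C7 FD.
In little-endian order the low byte comes first in memory.
Reassemble most-significant byte first: FD C7 BC B4 → 0xFDC7BCB4.
Top bit is set, so as a signed 32-bit value this is 0xFDC7BCB4 − 2^32 = -37241676.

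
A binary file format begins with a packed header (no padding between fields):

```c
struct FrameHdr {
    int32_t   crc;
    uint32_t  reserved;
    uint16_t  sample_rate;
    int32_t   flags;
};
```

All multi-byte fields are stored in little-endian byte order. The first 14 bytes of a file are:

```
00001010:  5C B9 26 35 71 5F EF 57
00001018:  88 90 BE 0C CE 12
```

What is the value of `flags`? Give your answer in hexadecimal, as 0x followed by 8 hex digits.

`flags` follows `crc` (4 B), `reserved` (4 B), `sample_rate` (2 B), so it starts at offset 4 + 4 + 2 = 10 and occupies 4 bytes.
Bytes at offsets 10..13: BE 0C CE 12.
Little-endian: lowest address holds the least-significant byte.
Reassemble most-significant byte first: 12 CE 0C BE → 0x12CE0CBE.

0x12CE0CBE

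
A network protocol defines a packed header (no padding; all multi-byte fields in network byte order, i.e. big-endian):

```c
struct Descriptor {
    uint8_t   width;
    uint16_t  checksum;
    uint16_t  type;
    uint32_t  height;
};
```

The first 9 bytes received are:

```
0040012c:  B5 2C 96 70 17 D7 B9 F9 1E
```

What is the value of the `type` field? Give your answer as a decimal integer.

28695

`type` follows `width` (1 B), `checksum` (2 B), so it starts at offset 1 + 2 = 3 and occupies 2 bytes.
Bytes at offsets 3..4: 70 17.
Big-endian: lowest address holds the most-significant byte.
The bytes are already most-significant first: 0x7017.
0x7017 = 28695.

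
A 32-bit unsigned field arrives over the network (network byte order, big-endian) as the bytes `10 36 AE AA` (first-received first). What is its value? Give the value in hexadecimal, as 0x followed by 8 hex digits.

In big-endian order the high byte comes first in memory.
The bytes are already most-significant first: 0x1036AEAA.

0x1036AEAA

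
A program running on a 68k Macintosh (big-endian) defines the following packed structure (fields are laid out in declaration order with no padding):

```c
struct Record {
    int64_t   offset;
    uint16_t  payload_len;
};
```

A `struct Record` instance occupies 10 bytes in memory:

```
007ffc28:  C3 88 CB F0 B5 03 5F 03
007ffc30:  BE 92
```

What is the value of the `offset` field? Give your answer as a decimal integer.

`offset` is the first field, at byte offset 0, occupying 8 bytes.
Bytes at offsets 0..7: C3 88 CB F0 B5 03 5F 03.
In big-endian order the high byte comes first in memory.
The bytes are already most-significant first: 0xC388CBF0B5035F03.
Top bit is set, so as a signed 64-bit value this is 0xC388CBF0B5035F03 − 2^64 = -4357008404791468285.

-4357008404791468285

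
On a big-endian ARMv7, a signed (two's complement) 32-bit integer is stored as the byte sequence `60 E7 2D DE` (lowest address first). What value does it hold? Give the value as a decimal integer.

In big-endian order the high byte comes first in memory.
The bytes are already most-significant first: 0x60E72DDE.
0x60E72DDE = 1625763294.

1625763294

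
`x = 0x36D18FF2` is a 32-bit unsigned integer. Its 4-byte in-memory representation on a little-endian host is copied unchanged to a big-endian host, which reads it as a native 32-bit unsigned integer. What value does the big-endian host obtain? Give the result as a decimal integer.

4069511478

Stored little-endian, the bytes at ascending addresses are F2 8F D1 36.
Read back as big-endian, the last byte is least significant, giving 0xF28FD136.
0xF28FD136 = 4069511478.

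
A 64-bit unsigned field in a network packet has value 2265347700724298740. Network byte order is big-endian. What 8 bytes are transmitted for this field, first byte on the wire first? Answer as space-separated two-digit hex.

1F 70 21 BB 42 6B 73 F4

2265347700724298740 in hexadecimal, padded to 64 bits, is 0x1F7021BB426B73F4.
Split into bytes (most-significant first): 1F 70 21 BB 42 6B 73 F4.
Big-endian stores the most-significant byte at the lowest address.
So the memory order matches the most-significant-first order: 1F 70 21 BB 42 6B 73 F4.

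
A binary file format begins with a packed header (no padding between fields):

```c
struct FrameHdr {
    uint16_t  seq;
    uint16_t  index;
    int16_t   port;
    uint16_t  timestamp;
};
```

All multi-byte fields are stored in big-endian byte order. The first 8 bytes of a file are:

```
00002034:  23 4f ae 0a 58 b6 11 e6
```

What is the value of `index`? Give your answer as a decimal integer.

`index` follows `seq` (2 bytes), so it starts at byte offset 2 and occupies 2 bytes.
Bytes at offsets 2..3: AE 0A.
Big-endian stores the most-significant byte at the lowest address.
The bytes are already most-significant first: 0xAE0A.
0xAE0A = 44554.

44554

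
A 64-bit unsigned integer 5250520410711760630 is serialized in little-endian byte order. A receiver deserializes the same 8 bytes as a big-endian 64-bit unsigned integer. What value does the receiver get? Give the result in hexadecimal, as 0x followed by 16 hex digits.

5250520410711760630 in 64-bit hexadecimal is 0x48DD987EBE699EF6.
Stored little-endian, the bytes at ascending addresses are F6 9E 69 BE 7E 98 DD 48.
Read back as big-endian, the last byte is least significant, giving 0xF69E69BE7E98DD48.

0xF69E69BE7E98DD48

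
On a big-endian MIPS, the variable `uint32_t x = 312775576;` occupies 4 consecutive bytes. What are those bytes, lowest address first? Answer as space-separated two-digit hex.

312775576 in hexadecimal, padded to 32 bits, is 0x12A49398.
Split into bytes (most-significant first): 12 A4 93 98.
In big-endian order the high byte comes first in memory.
So the memory order matches the most-significant-first order: 12 A4 93 98.

12 A4 93 98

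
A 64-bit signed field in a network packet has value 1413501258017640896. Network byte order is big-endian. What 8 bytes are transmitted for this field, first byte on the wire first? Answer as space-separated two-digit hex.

1413501258017640896 in hexadecimal, padded to 64 bits, is 0x139DC3E7B5B591C0.
Split into bytes (most-significant first): 13 9D C3 E7 B5 B5 91 C0.
Big-endian: lowest address holds the most-significant byte.
So the memory order matches the most-significant-first order: 13 9D C3 E7 B5 B5 91 C0.

13 9D C3 E7 B5 B5 91 C0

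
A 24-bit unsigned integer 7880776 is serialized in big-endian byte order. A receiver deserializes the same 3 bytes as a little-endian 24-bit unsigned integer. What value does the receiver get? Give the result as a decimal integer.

7880776 in 24-bit hexadecimal is 0x784048.
Stored big-endian, the bytes at ascending addresses are 78 40 48.
Read back as little-endian, the first byte is least significant, giving 0x484078.
0x484078 = 4735096.

4735096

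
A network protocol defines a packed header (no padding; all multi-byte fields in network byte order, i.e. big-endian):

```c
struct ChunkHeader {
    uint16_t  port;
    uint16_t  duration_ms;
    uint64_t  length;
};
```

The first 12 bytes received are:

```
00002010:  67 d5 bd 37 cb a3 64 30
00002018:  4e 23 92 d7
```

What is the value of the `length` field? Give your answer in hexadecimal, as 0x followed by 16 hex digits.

`length` follows `port` (2 B), `duration_ms` (2 B), so it starts at offset 2 + 2 = 4 and occupies 8 bytes.
Bytes at offsets 4..11: CB A3 64 30 4E 23 92 D7.
Big-endian stores the most-significant byte at the lowest address.
The bytes are already most-significant first: 0xCBA364304E2392D7.

0xCBA364304E2392D7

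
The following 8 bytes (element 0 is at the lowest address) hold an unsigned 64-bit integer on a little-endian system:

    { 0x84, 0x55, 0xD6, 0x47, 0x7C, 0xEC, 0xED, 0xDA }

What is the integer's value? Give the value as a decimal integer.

15775525088274044292

Little-endian stores the least-significant byte at the lowest address.
Reassemble most-significant byte first: DA ED EC 7C 47 D6 55 84 → 0xDAEDEC7C47D65584.
0xDAEDEC7C47D65584 = 15775525088274044292.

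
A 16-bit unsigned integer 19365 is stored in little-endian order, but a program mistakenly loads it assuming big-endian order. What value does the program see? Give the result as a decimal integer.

42315

19365 in 16-bit hexadecimal is 0x4BA5.
Stored little-endian, the bytes at ascending addresses are A5 4B.
Read back as big-endian, the last byte is least significant, giving 0xA54B.
0xA54B = 42315.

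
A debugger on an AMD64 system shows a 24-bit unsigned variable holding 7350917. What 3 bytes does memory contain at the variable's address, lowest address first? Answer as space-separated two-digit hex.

7350917 in hexadecimal, padded to 24 bits, is 0x702A85.
Split into bytes (most-significant first): 70 2A 85.
Little-endian: lowest address holds the least-significant byte.
So at ascending addresses the bytes are 85 2A 70.

85 2A 70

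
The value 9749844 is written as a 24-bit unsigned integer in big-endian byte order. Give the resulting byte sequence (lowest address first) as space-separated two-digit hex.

94 C5 54

9749844 in hexadecimal, padded to 24 bits, is 0x94C554.
Split into bytes (most-significant first): 94 C5 54.
Big-endian: lowest address holds the most-significant byte.
So the memory order matches the most-significant-first order: 94 C5 54.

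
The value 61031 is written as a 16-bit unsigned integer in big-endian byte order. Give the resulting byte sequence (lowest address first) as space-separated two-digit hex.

61031 in hexadecimal, padded to 16 bits, is 0xEE67.
Split into bytes (most-significant first): EE 67.
Big-endian: lowest address holds the most-significant byte.
So the memory order matches the most-significant-first order: EE 67.

EE 67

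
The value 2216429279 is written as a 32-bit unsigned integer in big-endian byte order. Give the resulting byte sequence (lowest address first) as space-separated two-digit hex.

2216429279 in hexadecimal, padded to 32 bits, is 0x841C06DF.
Split into bytes (most-significant first): 84 1C 06 DF.
Big-endian: lowest address holds the most-significant byte.
So the memory order matches the most-significant-first order: 84 1C 06 DF.

84 1C 06 DF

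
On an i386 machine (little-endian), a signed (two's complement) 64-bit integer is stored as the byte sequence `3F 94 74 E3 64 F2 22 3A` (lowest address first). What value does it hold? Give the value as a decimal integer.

4189177118534702143

In little-endian order the low byte comes first in memory.
Reassemble most-significant byte first: 3A 22 F2 64 E3 74 94 3F → 0x3A22F264E374943F.
0x3A22F264E374943F = 4189177118534702143.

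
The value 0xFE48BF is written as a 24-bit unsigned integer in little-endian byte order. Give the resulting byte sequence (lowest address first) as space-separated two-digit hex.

Split into bytes (most-significant first): FE 48 BF.
Little-endian: lowest address holds the least-significant byte.
So at ascending addresses the bytes are BF 48 FE.

BF 48 FE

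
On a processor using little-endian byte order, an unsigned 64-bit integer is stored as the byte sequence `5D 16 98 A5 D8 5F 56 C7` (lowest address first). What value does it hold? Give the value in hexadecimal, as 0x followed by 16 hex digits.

0xC7565FD8A598165D

Little-endian stores the least-significant byte at the lowest address.
Reassemble most-significant byte first: C7 56 5F D8 A5 98 16 5D → 0xC7565FD8A598165D.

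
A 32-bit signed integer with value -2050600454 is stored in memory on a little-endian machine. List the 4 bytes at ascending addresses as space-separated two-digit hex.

Two's complement of -2050600454 in 32 bits: 2050600454 = 0x7A39AE06; invert → 0x85C651F9; add 1 → 0x85C651FA.
Split into bytes (most-significant first): 85 C6 51 FA.
Little-endian stores the least-significant byte at the lowest address.
So at ascending addresses the bytes are FA 51 C6 85.

FA 51 C6 85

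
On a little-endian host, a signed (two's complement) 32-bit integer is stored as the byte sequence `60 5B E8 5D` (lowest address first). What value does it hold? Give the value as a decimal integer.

1575508832

Little-endian: lowest address holds the least-significant byte.
Reassemble most-significant byte first: 5D E8 5B 60 → 0x5DE85B60.
0x5DE85B60 = 1575508832.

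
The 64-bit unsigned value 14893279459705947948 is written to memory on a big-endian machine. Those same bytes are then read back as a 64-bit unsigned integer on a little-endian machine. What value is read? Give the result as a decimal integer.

3172616306718322638

14893279459705947948 in 64-bit hexadecimal is 0xCEAF8EC2B865072C.
Stored big-endian, the bytes at ascending addresses are CE AF 8E C2 B8 65 07 2C.
Read back as little-endian, the first byte is least significant, giving 0x2C0765B8C28EAFCE.
0x2C0765B8C28EAFCE = 3172616306718322638.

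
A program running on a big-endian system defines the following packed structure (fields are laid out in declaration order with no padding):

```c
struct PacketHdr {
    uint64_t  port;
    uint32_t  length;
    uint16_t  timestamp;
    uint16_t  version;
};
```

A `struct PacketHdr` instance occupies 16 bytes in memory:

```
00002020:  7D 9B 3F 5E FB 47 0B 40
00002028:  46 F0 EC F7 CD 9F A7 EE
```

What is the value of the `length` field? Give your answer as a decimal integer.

`length` follows `port` (8 bytes), so it starts at byte offset 8 and occupies 4 bytes.
Bytes at offsets 8..11: 46 F0 EC F7.
Big-endian stores the most-significant byte at the lowest address.
The bytes are already most-significant first: 0x46F0ECF7.
0x46F0ECF7 = 1190194423.

1190194423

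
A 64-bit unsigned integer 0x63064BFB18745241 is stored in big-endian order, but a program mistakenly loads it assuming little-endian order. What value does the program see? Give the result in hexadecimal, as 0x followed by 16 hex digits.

0x41527418FB4B0663

Stored big-endian, the bytes at ascending addresses are 63 06 4B FB 18 74 52 41.
Read back as little-endian, the first byte is least significant, giving 0x41527418FB4B0663.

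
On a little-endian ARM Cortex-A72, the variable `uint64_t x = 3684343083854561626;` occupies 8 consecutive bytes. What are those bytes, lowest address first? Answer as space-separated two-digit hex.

3684343083854561626 in hexadecimal, padded to 64 bits, is 0x33216A83A7D1815A.
Split into bytes (most-significant first): 33 21 6A 83 A7 D1 81 5A.
Little-endian stores the least-significant byte at the lowest address.
So at ascending addresses the bytes are 5A 81 D1 A7 83 6A 21 33.

5A 81 D1 A7 83 6A 21 33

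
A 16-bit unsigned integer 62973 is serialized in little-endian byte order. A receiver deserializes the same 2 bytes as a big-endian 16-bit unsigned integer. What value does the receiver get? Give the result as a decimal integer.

65013

62973 in 16-bit hexadecimal is 0xF5FD.
Stored little-endian, the bytes at ascending addresses are FD F5.
Read back as big-endian, the last byte is least significant, giving 0xFDF5.
0xFDF5 = 65013.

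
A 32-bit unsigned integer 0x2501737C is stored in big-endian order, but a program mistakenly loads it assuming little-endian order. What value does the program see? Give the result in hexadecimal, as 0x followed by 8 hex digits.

0x7C730125

Stored big-endian, the bytes at ascending addresses are 25 01 73 7C.
Read back as little-endian, the first byte is least significant, giving 0x7C730125.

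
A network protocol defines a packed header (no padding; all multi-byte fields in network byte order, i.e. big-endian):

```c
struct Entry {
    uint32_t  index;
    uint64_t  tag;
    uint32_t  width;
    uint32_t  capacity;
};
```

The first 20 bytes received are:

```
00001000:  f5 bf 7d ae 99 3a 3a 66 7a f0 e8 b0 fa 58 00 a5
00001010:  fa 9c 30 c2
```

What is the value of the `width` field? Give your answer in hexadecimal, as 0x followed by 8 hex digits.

`width` follows `index` (4 B), `tag` (8 B), so it starts at offset 4 + 8 = 12 and occupies 4 bytes.
Bytes at offsets 12..15: FA 58 00 A5.
Big-endian stores the most-significant byte at the lowest address.
The bytes are already most-significant first: 0xFA5800A5.

0xFA5800A5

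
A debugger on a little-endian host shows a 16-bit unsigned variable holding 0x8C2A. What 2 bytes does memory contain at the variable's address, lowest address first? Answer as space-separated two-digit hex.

2A 8C

Split into bytes (most-significant first): 8C 2A.
Little-endian: lowest address holds the least-significant byte.
So at ascending addresses the bytes are 2A 8C.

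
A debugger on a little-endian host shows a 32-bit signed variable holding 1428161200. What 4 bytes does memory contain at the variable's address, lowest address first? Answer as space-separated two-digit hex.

1428161200 in hexadecimal, padded to 32 bits, is 0x552002B0.
Split into bytes (most-significant first): 55 20 02 B0.
Little-endian stores the least-significant byte at the lowest address.
So at ascending addresses the bytes are B0 02 20 55.

B0 02 20 55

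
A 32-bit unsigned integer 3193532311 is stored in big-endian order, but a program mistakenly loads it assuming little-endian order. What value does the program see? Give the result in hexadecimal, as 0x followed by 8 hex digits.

3193532311 in 32-bit hexadecimal is 0xBE596F97.
Stored big-endian, the bytes at ascending addresses are BE 59 6F 97.
Read back as little-endian, the first byte is least significant, giving 0x976F59BE.

0x976F59BE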